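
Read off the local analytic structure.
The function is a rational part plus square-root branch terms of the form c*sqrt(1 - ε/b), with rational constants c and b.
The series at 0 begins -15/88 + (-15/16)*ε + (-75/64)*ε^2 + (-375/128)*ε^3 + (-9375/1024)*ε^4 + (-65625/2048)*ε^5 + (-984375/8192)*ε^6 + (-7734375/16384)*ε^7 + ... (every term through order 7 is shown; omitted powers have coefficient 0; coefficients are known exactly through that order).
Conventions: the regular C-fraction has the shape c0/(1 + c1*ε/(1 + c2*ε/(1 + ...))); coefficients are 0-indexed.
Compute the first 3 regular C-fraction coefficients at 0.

Taylor coefficients (read off): a_0 = -15/88, a_1 = -15/16, a_2 = -75/64.
c0 = a_0 = -15/88. Peel one level at a time: if S = 1 + c*ε/S' with S'(0) = 1, then c is the ε-coefficient of S and S' = c*ε/(S - 1).
S_1 = c0/f = 1 + (-11/2)*ε + (187/8)*ε^2 + ...; c1 = -11/2.
S_2 = c1*ε/(S_1 - 1) = 1 + (17/4)*ε + ...; c2 = 17/4.

The regular C-fraction coefficients are [-15/88, -11/2, 17/4].


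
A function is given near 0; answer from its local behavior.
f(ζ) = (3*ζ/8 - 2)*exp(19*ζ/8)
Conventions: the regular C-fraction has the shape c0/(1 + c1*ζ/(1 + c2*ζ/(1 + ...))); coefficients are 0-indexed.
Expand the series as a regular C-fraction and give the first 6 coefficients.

Taylor coefficients (expand at 0): a_0 = -2, a_1 = -35/8, a_2 = -19/4, a_3 = -10469/3072, a_4 = -89167/49152, a_5 = -2997383/3932160.
c0 = a_0 = -2. Peel one level at a time: if S = 1 + c*ζ/S' with S'(0) = 1, then c is the ζ-coefficient of S and S' = c*ζ/(S - 1).
S_1 = c0/f = 1 + (-35/16)*ζ + (617/256)*ζ^2 + ...; c1 = -35/16.
S_2 = c1*ζ/(S_1 - 1) = 1 + (617/560)*ζ + (188081/470400)*ζ^2 + ...; c2 = 617/560.
S_3 = c2*ζ/(S_2 - 1) = 1 + (-188081/518280)*ζ + (58966823/438553728)*ζ^2 + ...; c3 = -188081/518280.
S_4 = c3*ζ/(S_3 - 1) = 1 + (5717005/15429936)*ζ + (4197347/52116672)*ζ^2 + ...; c4 = 5717005/15429936.
S_5 = c4*ζ/(S_4 - 1) = 1 + (-19471903/89580740)*ζ + ...; c5 = -19471903/89580740.

The regular C-fraction coefficients are [-2, -35/16, 617/560, -188081/518280, 5717005/15429936, -19471903/89580740].


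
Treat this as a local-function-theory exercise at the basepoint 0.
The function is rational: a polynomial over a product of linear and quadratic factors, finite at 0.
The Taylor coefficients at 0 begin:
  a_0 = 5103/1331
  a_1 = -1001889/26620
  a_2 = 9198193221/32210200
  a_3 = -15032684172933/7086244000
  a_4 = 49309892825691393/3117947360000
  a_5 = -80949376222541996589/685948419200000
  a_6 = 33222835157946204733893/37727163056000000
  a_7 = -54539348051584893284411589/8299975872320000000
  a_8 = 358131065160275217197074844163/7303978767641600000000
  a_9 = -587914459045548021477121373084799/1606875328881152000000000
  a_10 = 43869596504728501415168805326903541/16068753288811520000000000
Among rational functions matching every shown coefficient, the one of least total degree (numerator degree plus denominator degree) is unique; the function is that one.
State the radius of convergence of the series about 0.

The radius of convergence is 3/5 - (1/35)*sqrt(266).

No rational of total degree below 9 reproduces all 11 coefficients; solving the [1/8] Pade equations on them gives f(χ) = (14*χ/33 + 1)/((χ**2 + 3*χ/4 + 11/9)**3*(χ**2 + 6*χ/5 + 1/7)), whose expansion matches every shown term.
Denominator factor (χ**2 + 6*χ/5 + 1/7): discriminant 152/175, real irrational roots -3/5 + (1/35)*sqrt(266) and -3/5 - (1/35)*sqrt(266); poles of order 1, moduli 3/5 - (1/35)*sqrt(266) and 3/5 + (1/35)*sqrt(266).
Denominator factor (χ**2 + 3*χ/4 + 11/9)^3: discriminant -623/144, complex-conjugate roots (-3/8) + ((1/24)*sqrt(623))*i and (-3/8) - ((1/24)*sqrt(623))*i; poles of order 3, moduli (1/3)*sqrt(11) and (1/3)*sqrt(11).
The radius of convergence is the smallest modulus among the singular points: 3/5 - (1/35)*sqrt(266).


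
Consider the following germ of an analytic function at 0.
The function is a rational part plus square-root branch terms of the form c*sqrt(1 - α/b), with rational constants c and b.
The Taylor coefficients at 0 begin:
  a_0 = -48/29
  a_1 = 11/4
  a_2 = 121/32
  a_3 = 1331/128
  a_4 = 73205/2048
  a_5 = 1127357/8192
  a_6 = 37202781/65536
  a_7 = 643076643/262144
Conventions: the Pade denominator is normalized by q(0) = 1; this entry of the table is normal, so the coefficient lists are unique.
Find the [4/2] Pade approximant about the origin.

Taylor coefficients needed (read off): a_0 = -48/29, a_1 = 11/4, a_2 = 121/32, a_3 = 1331/128, a_4 = 73205/2048, a_5 = 1127357/8192, a_6 = 37202781/65536.
Write the denominator as Q(α) = 1 + q1*α + q2*α^2. Requiring Q*f - P = O(α^7) with deg P <= 4 kills the coefficients of α^5..α^6 in Q*f:
  α^5: a_5 + q1*a_4 + q2*a_3 = 0, i.e. 1127357/8192 + (73205/2048)*q1 + (1331/128)*q2 = 0.
  α^6: a_6 + q1*a_5 + q2*a_4 = 0, i.e. 37202781/65536 + (1127357/8192)*q1 + (73205/2048)*q2 = 0.
Solving this linear system: q1 = -77/12, q2 = 847/96.
The numerator is Q*f truncated at degree 4: P0 = a_0 = -48/29; P1 = a_1 + q1*a_0 = 1551/116; P2 = a_2 + q1*a_1 + q2*a_0 = -79255/2784; P3 = a_3 + q1*a_2 + q2*a_1 = 1331/128; P4 = a_4 + q1*a_3 + q2*a_2 = 14641/6144.

The Pade approximant has numerator coefficients [-48/29, 1551/116, -79255/2784, 1331/128, 14641/6144]; denominator coefficients [1, -77/12, 847/96].


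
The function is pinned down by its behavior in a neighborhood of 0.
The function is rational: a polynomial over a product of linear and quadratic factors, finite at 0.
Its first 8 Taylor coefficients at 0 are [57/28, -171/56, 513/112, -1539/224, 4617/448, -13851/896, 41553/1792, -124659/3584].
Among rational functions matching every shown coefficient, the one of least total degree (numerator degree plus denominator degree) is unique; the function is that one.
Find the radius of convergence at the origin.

The radius of convergence is 2/3.

No rational of total degree below 1 reproduces all 8 coefficients; solving the [0/1] Pade equations on them gives f(ε) = 19/(14*(ε + 2/3)), whose expansion matches every shown term.
Denominator factor (ε + 2/3): pole of order 1 at -2/3, modulus 2/3.
The radius of convergence is the smallest modulus among the singular points: 2/3.


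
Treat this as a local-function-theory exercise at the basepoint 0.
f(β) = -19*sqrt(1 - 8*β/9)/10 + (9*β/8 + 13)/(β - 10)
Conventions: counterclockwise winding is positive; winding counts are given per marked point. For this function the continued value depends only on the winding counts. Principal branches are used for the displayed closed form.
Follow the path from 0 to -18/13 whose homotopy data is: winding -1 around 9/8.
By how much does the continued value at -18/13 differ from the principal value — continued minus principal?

Continued minus principal equals (19/65)*sqrt(377).

The rational part is single-valued and drops out of the difference; each branch term changes only by its own monodromy.
(-19/10)*sqrt(1 - β/(9/8)): winding -1 is odd, the square root flips sign, contributing -2*(-19/10)*sqrt(1 - (-18/13)/(9/8)) = -2*(-19/10)*sqrt(29/13) = (19/65)*sqrt(377).
Summing the contributions at β = -18/13 gives (19/65)*sqrt(377).


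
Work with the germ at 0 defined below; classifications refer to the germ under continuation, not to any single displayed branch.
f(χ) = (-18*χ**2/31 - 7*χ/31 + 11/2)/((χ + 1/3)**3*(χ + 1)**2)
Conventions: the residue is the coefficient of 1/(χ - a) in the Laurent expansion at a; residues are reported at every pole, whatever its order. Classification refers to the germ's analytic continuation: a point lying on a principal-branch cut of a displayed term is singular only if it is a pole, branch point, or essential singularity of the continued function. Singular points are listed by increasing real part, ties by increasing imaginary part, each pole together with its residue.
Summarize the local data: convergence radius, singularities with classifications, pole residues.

Radius of convergence at 0: 1/3.
At -1: a pole of order 2; residue -80649/992.
At -1/3: a pole of order 3; residue 80649/992.

Denominator factor (χ + 1/3)^3: pole of order 3 at -1/3, modulus 1/3.
Denominator factor (χ + 1)^2: pole of order 2 at -1, modulus 1.
The radius of convergence is the smallest modulus among the singular points: 1/3.
At the order-2 pole -1 set g(χ) = (χ - (-1))^2*f(χ) = (-18*χ**2/31 - 7*χ/31 + 11/2)/(χ + 1/3)**3.
Order-2 pole: residue = g'(a); g'(-1) = -80649/992, so the residue is -80649/992.
At the order-3 pole -1/3 set g(χ) = (χ - (-1/3))^3*f(χ) = (-18*χ**2/31 - 7*χ/31 + 11/2)/(χ + 1)**2.
Order-3 pole: residue = g''(a)/2; g''(-1/3) = 80649/496, so the residue is 80649/992.
List the singular points by increasing real part (a conjugate pair: the negative imaginary part first).


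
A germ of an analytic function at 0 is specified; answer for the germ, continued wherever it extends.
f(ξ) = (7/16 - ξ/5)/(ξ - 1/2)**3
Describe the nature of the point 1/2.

The point is a pole of order 3.

The denominator factor ξ - 1/2 vanishes at 1/2 and appears to the power 3; the numerator there equals 27/80, nonzero, and no other factor vanishes.
Hence a pole whose order is the multiplicity, 3.


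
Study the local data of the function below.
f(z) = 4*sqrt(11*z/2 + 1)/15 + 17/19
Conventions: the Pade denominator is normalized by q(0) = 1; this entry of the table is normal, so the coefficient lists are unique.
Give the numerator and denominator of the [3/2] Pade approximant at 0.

The Pade approximant has numerator coefficients [331/285, 1353/190, 58443/6080, 1331/960]; denominator coefficients [1, 11/2, 363/64].

Taylor coefficients needed (expand at 0): a_0 = 331/285, a_1 = 11/15, a_2 = -121/120, a_3 = 1331/480, a_4 = -14641/1536, a_5 = 1127357/30720.
Write the denominator as Q(z) = 1 + q1*z + q2*z^2. Requiring Q*f - P = O(z^6) with deg P <= 3 kills the coefficients of z^4..z^5 in Q*f:
  z^4: a_4 + q1*a_3 + q2*a_2 = 0, i.e. -14641/1536 + (1331/480)*q1 + (-121/120)*q2 = 0.
  z^5: a_5 + q1*a_4 + q2*a_3 = 0, i.e. 1127357/30720 + (-14641/1536)*q1 + (1331/480)*q2 = 0.
Solving this linear system: q1 = 11/2, q2 = 363/64.
The numerator is Q*f truncated at degree 3: P0 = a_0 = 331/285; P1 = a_1 + q1*a_0 = 1353/190; P2 = a_2 + q1*a_1 + q2*a_0 = 58443/6080; P3 = a_3 + q1*a_2 + q2*a_1 = 1331/960.


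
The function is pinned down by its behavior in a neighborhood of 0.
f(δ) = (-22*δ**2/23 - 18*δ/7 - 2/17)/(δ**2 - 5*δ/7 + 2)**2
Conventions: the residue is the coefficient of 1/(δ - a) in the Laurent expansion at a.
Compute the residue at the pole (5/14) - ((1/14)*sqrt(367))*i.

The factor δ**2 - 5*δ/7 + 2 splits as (δ - a)(δ - a') with a = (5/14) - ((1/14)*sqrt(367))*i, a' = (5/14) + ((1/14)*sqrt(367))*i. At the order-2 pole a set g(δ) = (δ - a)^2*f(δ) = [-22*δ**2/23 - 18*δ/7 - 2/17] / (δ - a')^2.
Order-2 pole: residue = g'(a); g'((5/14) - ((1/14)*sqrt(367))*i) = -((791014/52663399)*sqrt(367))*i, so the residue is -((791014/52663399)*sqrt(367))*i.

The residue is -((791014/52663399)*sqrt(367))*i.


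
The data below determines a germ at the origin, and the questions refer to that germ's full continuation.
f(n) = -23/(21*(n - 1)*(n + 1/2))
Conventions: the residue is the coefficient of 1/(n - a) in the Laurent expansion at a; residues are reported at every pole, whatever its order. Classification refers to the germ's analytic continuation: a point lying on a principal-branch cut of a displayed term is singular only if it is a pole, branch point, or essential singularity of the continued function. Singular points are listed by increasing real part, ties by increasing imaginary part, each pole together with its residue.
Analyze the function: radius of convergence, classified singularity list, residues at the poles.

Denominator factor (n + 1/2): pole of order 1 at -1/2, modulus 1/2.
Denominator factor (n - 1): pole of order 1 at 1, modulus 1.
The radius of convergence is the smallest modulus among the singular points: 1/2.
At the order-1 pole -1/2 set g(n) = (n - (-1/2))*f(n) = -23/(21*(n - 1)).
Simple pole: residue = g(a) at a = -1/2, which is 46/63.
At the order-1 pole 1 set g(n) = (n - (1))*f(n) = -23/(21*(n + 1/2)).
Simple pole: residue = g(a) at a = 1, which is -46/63.
List the singular points by increasing real part (a conjugate pair: the negative imaginary part first).

Radius of convergence at 0: 1/2.
At -1/2: a pole of order 1; residue 46/63.
At 1: a pole of order 1; residue -46/63.


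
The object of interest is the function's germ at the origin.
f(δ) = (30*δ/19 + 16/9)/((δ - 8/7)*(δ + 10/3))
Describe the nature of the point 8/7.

The denominator factor δ - 8/7 vanishes at 8/7 and appears to the power 1; the numerator there equals 4288/1197, nonzero, and no other factor vanishes.
Hence a pole whose order is the multiplicity, 1.

The point is a pole of order 1.


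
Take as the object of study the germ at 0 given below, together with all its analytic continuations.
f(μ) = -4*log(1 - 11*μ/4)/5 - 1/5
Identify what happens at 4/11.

The point is a logarithmic branch point.

The term (-4/5)*log(1 - μ/(4/11)) has argument 1 - 4/11/(4/11) = 0 at 4/11: a logarithmic (infinitely-sheeted) branch point; the remaining terms are analytic or single-valued there.


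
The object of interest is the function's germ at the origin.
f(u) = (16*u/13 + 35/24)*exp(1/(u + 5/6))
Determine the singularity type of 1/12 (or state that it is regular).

The point is a regular point.

There is no denominator, hence no pole anywhere.
The essential point of exp(1/(u - (-5/6))) is -5/6, not 1/12.
So the germ continues analytically to 1/12.


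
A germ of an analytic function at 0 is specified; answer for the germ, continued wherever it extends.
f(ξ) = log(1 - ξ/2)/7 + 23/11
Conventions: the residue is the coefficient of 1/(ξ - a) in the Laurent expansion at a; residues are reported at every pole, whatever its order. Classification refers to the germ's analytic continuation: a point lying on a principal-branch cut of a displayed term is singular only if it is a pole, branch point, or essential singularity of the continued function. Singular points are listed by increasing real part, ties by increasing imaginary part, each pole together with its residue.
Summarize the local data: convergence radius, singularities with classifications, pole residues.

Branch term (1/7)*log(1 - ξ/(2)): its argument vanishes at ξ = 2, a logarithmic branch point, modulus 2.
The radius of convergence is the smallest modulus among the singular points: 2.

Radius of convergence at 0: 2.
At 2: a logarithmic branch point.


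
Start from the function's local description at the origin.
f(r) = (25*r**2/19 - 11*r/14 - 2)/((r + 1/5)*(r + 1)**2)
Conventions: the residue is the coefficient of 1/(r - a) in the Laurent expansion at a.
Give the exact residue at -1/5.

At the order-1 pole -1/5 set g(r) = (r - (-1/5))*f(r) = (25*r**2/19 - 11*r/14 - 2)/(r + 1)**2.
Simple pole: residue = g(a) at a = -1/5, which is -11905/4256.

The residue is -11905/4256.


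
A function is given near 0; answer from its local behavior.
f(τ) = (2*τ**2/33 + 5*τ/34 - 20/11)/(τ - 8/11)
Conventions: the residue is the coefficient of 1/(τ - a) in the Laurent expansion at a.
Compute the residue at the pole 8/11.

The residue is -113984/67881.

At the order-1 pole 8/11 set g(τ) = (τ - (8/11))*f(τ) = 2*τ**2/33 + 5*τ/34 - 20/11.
Simple pole: residue = g(a) at a = 8/11, which is -113984/67881.


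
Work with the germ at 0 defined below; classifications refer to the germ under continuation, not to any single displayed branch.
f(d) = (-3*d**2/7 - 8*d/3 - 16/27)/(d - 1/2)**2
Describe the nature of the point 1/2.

The denominator factor d - 1/2 vanishes at 1/2 and appears to the power 2; the numerator there equals -1537/756, nonzero, and no other factor vanishes.
Hence a pole whose order is the multiplicity, 2.

The point is a pole of order 2.


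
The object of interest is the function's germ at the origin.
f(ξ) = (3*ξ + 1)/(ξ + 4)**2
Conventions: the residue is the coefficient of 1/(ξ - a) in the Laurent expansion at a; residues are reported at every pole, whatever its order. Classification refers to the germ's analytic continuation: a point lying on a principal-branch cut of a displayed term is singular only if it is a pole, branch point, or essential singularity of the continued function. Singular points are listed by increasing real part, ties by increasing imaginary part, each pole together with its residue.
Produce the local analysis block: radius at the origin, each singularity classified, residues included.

Denominator factor (ξ + 4)^2: pole of order 2 at -4, modulus 4.
The radius of convergence is the smallest modulus among the singular points: 4.
At the order-2 pole -4 set g(ξ) = (ξ - (-4))^2*f(ξ) = 3*ξ + 1.
Order-2 pole: residue = g'(a); g'(-4) = 3, so the residue is 3.

Radius of convergence at 0: 4.
At -4: a pole of order 2; residue 3.


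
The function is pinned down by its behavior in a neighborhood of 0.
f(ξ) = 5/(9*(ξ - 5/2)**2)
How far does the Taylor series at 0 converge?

The radius of convergence is 5/2.

Denominator factor (ξ - 5/2)^2: pole of order 2 at 5/2, modulus 5/2.
The radius of convergence is the smallest modulus among the singular points: 5/2.


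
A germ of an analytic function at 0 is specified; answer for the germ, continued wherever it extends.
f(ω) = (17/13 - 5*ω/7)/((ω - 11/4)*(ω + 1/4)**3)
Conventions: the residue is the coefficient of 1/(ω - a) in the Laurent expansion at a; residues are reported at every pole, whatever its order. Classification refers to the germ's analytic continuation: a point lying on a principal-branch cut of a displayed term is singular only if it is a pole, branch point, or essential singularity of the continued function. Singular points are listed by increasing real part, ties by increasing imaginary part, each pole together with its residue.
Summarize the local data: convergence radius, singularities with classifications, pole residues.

Denominator factor (ω - 11/4): pole of order 1 at 11/4, modulus 11/4.
Denominator factor (ω + 1/4)^3: pole of order 3 at -1/4, modulus 1/4.
The radius of convergence is the smallest modulus among the singular points: 1/4.
At the order-3 pole -1/4 set g(ω) = (ω - (-1/4))^3*f(ω) = (17/13 - 5*ω/7)/(ω - 11/4).
Order-3 pole: residue = g''(a)/2; g''(-1/4) = 239/4914, so the residue is 239/9828.
At the order-1 pole 11/4 set g(ω) = (ω - (11/4))*f(ω) = (17/13 - 5*ω/7)/(ω + 1/4)**3.
Simple pole: residue = g(a) at a = 11/4, which is -239/9828.
List the singular points by increasing real part (a conjugate pair: the negative imaginary part first).

Radius of convergence at 0: 1/4.
At -1/4: a pole of order 3; residue 239/9828.
At 11/4: a pole of order 1; residue -239/9828.


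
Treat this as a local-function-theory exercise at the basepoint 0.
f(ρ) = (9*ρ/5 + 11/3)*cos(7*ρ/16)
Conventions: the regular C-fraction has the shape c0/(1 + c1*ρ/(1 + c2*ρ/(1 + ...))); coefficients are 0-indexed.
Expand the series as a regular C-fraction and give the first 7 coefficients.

Taylor coefficients (expand at 0): a_0 = 11/3, a_1 = 9/5, a_2 = -539/1536, a_3 = -441/2560, a_4 = 26411/4718592, a_5 = 7203/2621440, a_6 = -1294139/36238786560.
c0 = a_0 = 11/3. Peel one level at a time: if S = 1 + c*ρ/S' with S'(0) = 1, then c is the ρ-coefficient of S and S' = c*ρ/(S - 1).
S_1 = c0/f = 1 + (-27/55)*ρ + (521473/1548800)*ρ^2 + ...; c1 = -27/55.
S_2 = c1*ρ/(S_1 - 1) = 1 + (521473/760320)*ρ + (25552177/191102976)*ρ^2 + ...; c2 = 521473/760320.
S_3 = c2*ρ/(S_2 - 1) = 1 + (-2695/13824)*ρ + (-36315125/1601965056)*ρ^2 + ...; c3 = -2695/13824.
S_4 = c3*ρ/(S_3 - 1) = 1 + (-121275/1042946)*ρ + (-47384164485/1087736358916)*ρ^2 + ...; c4 = -121275/1042946.
S_5 = c4*ρ/(S_4 - 1) = 1 + (-21489417/57362030)*ρ + (12006460561/64612590592)*ρ^2 + ...; c5 = -21489417/57362030.
S_6 = c5*ρ/(S_5 - 1) = 1 + (60032302805/121028396544)*ρ + ...; c6 = 60032302805/121028396544.

The regular C-fraction coefficients are [11/3, -27/55, 521473/760320, -2695/13824, -121275/1042946, -21489417/57362030, 60032302805/121028396544].


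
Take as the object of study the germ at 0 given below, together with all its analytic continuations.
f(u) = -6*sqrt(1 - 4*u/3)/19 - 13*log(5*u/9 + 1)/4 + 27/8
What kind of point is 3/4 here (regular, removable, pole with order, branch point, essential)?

The term (-6/19)*sqrt(1 - u/(3/4)) has argument 1 - 3/4/(3/4) = 0 at 3/4: a square-root (algebraic, two-sheeted) branch point; the remaining terms are analytic or single-valued there.

The point is an algebraic (square-root) branch point.


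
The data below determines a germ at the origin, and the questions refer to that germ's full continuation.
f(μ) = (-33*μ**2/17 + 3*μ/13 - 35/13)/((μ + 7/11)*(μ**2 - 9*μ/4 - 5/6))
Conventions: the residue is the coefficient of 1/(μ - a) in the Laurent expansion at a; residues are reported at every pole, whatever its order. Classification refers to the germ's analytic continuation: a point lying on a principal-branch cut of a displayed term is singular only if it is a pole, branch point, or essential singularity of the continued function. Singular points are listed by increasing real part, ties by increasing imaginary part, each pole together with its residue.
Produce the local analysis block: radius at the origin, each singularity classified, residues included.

Radius of convergence at 0: -9/8 + (1/24)*sqrt(1209).
At -7/11: a pole of order 1; residue -1163316/321997.
At 9/8 - (1/24)*sqrt(1209): a pole of order 1; residue 538263/643994 + (588423/8371922)*sqrt(1209).
At 9/8 + (1/24)*sqrt(1209): a pole of order 1; residue 538263/643994 - (588423/8371922)*sqrt(1209).

Denominator factor (μ**2 - 9*μ/4 - 5/6): discriminant 403/48, real irrational roots 9/8 + (1/24)*sqrt(1209) and 9/8 - (1/24)*sqrt(1209); poles of order 1, moduli 9/8 + (1/24)*sqrt(1209) and -9/8 + (1/24)*sqrt(1209).
Denominator factor (μ + 7/11): pole of order 1 at -7/11, modulus 7/11.
The radius of convergence is the smallest modulus among the singular points: -9/8 + (1/24)*sqrt(1209).
At the order-1 pole -7/11 set g(μ) = (μ - (-7/11))*f(μ) = (-33*μ**2/17 + 3*μ/13 - 35/13)/(μ**2 - 9*μ/4 - 5/6).
Simple pole: residue = g(a) at a = -7/11, which is -1163316/321997.
The factor μ**2 - 9*μ/4 - 5/6 splits as (μ - a)(μ - a') with a = 9/8 - (1/24)*sqrt(1209), a' = 9/8 + (1/24)*sqrt(1209). At the order-1 pole a set g(μ) = (μ - a)*f(μ) = [(-33*μ**2/17 + 3*μ/13 - 35/13)/(μ + 7/11)] / (μ - a').
Simple pole: residue = g(a) at a = 9/8 - (1/24)*sqrt(1209), which is 538263/643994 + (588423/8371922)*sqrt(1209).
The factor μ**2 - 9*μ/4 - 5/6 splits as (μ - a)(μ - a') with a = 9/8 + (1/24)*sqrt(1209), a' = 9/8 - (1/24)*sqrt(1209). At the order-1 pole a set g(μ) = (μ - a)*f(μ) = [(-33*μ**2/17 + 3*μ/13 - 35/13)/(μ + 7/11)] / (μ - a').
Simple pole: residue = g(a) at a = 9/8 + (1/24)*sqrt(1209), which is 538263/643994 - (588423/8371922)*sqrt(1209).
List the singular points by increasing real part (a conjugate pair: the negative imaginary part first).


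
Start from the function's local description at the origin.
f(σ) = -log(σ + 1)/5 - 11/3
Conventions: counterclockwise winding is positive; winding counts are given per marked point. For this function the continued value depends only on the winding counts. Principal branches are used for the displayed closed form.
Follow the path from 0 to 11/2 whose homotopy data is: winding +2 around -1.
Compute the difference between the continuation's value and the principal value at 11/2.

Continued minus principal equals -(4/5)*pi*i.

The rational part is single-valued and drops out of the difference; each branch term changes only by its own monodromy.
(-1/5)*log(1 - σ/(-1)): each positive loop around -1 adds 2*pi*i to the log, so winding +2 contributes (-1/5)*(2)*2*pi*i = -(4/5)*pi*i.
Summing the contributions at σ = 11/2 gives -(4/5)*pi*i.


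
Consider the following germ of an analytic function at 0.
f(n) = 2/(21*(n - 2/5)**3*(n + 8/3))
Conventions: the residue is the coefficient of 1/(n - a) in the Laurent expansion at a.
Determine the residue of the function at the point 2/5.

At the order-3 pole 2/5 set g(n) = (n - (2/5))^3*f(n) = 2/(21*(n + 8/3)).
Order-3 pole: residue = g''(a)/2; g''(2/5) = 1125/170338, so the residue is 1125/340676.

The residue is 1125/340676.


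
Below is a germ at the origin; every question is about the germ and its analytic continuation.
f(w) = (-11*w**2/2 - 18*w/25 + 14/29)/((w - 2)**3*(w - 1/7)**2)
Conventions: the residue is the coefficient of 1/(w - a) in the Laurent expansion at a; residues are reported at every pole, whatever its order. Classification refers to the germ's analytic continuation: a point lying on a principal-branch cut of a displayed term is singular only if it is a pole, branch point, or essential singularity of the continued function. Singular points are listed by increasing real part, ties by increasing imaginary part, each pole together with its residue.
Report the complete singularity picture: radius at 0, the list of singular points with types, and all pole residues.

Denominator factor (w - 1/7)^2: pole of order 2 at 1/7, modulus 1/7.
Denominator factor (w - 2)^3: pole of order 3 at 2, modulus 2.
The radius of convergence is the smallest modulus among the singular points: 1/7.
At the order-2 pole 1/7 set g(w) = (w - (1/7))^2*f(w) = (-11*w**2/2 - 18*w/25 + 14/29)/(w - 2)**3.
Order-2 pole: residue = g'(a); g'(1/7) = 12019847/41413450, so the residue is 12019847/41413450.
At the order-3 pole 2 set g(w) = (w - (2))^3*f(w) = (-11*w**2/2 - 18*w/25 + 14/29)/(w - 1/7)**2.
Order-3 pole: residue = g''(a)/2; g''(2) = -12019847/20706725, so the residue is -12019847/41413450.
List the singular points by increasing real part (a conjugate pair: the negative imaginary part first).

Radius of convergence at 0: 1/7.
At 1/7: a pole of order 2; residue 12019847/41413450.
At 2: a pole of order 3; residue -12019847/41413450.


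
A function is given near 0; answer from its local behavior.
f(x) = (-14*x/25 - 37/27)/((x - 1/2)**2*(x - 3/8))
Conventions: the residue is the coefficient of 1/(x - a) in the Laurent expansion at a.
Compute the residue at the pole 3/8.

At the order-1 pole 3/8 set g(x) = (x - (3/8))*f(x) = (-14*x/25 - 37/27)/(x - 1/2)**2.
Simple pole: residue = g(a) at a = 3/8, which is -68272/675.

The residue is -68272/675.


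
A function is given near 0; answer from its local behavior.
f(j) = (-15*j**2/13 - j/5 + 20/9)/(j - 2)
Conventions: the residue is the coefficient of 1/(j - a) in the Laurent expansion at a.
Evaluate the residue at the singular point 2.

The residue is -1634/585.

At the order-1 pole 2 set g(j) = (j - (2))*f(j) = -15*j**2/13 - j/5 + 20/9.
Simple pole: residue = g(a) at a = 2, which is -1634/585.


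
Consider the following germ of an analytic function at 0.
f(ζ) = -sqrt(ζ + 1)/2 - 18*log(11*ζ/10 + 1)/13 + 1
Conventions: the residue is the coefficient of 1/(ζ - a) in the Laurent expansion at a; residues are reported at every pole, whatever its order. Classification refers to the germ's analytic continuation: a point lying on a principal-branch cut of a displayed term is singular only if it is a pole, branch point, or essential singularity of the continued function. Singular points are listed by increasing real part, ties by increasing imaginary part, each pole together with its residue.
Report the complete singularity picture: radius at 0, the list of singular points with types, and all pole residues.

Branch term (-18/13)*log(1 - ζ/(-10/11)): its argument vanishes at ζ = -10/11, a logarithmic branch point, modulus 10/11.
Branch term (-1/2)*sqrt(1 - ζ/(-1)): its argument vanishes at ζ = -1, a square-root branch point, modulus 1.
The radius of convergence is the smallest modulus among the singular points: 10/11.
List the singular points by increasing real part (a conjugate pair: the negative imaginary part first).

Radius of convergence at 0: 10/11.
At -1: an algebraic (square-root) branch point.
At -10/11: a logarithmic branch point.


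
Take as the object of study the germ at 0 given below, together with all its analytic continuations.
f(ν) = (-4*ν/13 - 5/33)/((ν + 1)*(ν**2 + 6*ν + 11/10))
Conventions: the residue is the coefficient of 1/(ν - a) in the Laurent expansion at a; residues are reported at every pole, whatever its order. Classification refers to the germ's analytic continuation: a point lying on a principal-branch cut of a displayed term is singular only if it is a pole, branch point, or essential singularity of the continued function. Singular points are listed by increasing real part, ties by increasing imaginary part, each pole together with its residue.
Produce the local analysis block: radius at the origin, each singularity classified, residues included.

Radius of convergence at 0: 3 - (1/10)*sqrt(790).
At -3 - (1/10)*sqrt(790): a pole of order 1; residue 335/16731 + (1904/1321749)*sqrt(790).
At -1: a pole of order 1; residue -670/16731.
At -3 + (1/10)*sqrt(790): a pole of order 1; residue 335/16731 - (1904/1321749)*sqrt(790).

Denominator factor (ν**2 + 6*ν + 11/10): discriminant 158/5, real irrational roots -3 + (1/10)*sqrt(790) and -3 - (1/10)*sqrt(790); poles of order 1, moduli 3 - (1/10)*sqrt(790) and 3 + (1/10)*sqrt(790).
Denominator factor (ν + 1): pole of order 1 at -1, modulus 1.
The radius of convergence is the smallest modulus among the singular points: 3 - (1/10)*sqrt(790).
The factor ν**2 + 6*ν + 11/10 splits as (ν - a)(ν - a') with a = -3 - (1/10)*sqrt(790), a' = -3 + (1/10)*sqrt(790). At the order-1 pole a set g(ν) = (ν - a)*f(ν) = [(-4*ν/13 - 5/33)/(ν + 1)] / (ν - a').
Simple pole: residue = g(a) at a = -3 - (1/10)*sqrt(790), which is 335/16731 + (1904/1321749)*sqrt(790).
At the order-1 pole -1 set g(ν) = (ν - (-1))*f(ν) = (-4*ν/13 - 5/33)/(ν**2 + 6*ν + 11/10).
Simple pole: residue = g(a) at a = -1, which is -670/16731.
The factor ν**2 + 6*ν + 11/10 splits as (ν - a)(ν - a') with a = -3 + (1/10)*sqrt(790), a' = -3 - (1/10)*sqrt(790). At the order-1 pole a set g(ν) = (ν - a)*f(ν) = [(-4*ν/13 - 5/33)/(ν + 1)] / (ν - a').
Simple pole: residue = g(a) at a = -3 + (1/10)*sqrt(790), which is 335/16731 - (1904/1321749)*sqrt(790).
List the singular points by increasing real part (a conjugate pair: the negative imaginary part first).


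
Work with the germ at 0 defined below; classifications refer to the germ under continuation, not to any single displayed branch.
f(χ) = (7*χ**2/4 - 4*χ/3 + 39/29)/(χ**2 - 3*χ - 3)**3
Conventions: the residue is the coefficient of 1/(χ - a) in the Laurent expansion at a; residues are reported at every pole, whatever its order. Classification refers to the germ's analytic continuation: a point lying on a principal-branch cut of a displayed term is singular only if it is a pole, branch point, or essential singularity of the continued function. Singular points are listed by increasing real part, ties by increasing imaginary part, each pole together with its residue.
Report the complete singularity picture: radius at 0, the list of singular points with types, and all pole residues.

Denominator factor (χ**2 - 3*χ - 3)^3: discriminant 21, real irrational roots 3/2 + (1/2)*sqrt(21) and 3/2 - (1/2)*sqrt(21); poles of order 3, moduli 3/2 + (1/2)*sqrt(21) and -3/2 + (1/2)*sqrt(21).
The radius of convergence is the smallest modulus among the singular points: -3/2 + (1/2)*sqrt(21).
The factor χ**2 - 3*χ - 3 splits as (χ - a)(χ - a') with a = 3/2 - (1/2)*sqrt(21), a' = 3/2 + (1/2)*sqrt(21). At the order-3 pole a set g(χ) = (χ - a)^3*f(χ) = [7*χ**2/4 - 4*χ/3 + 39/29] / (χ - a')^3.
Order-3 pole: residue = g''(a)/2; g''(3/2 - (1/2)*sqrt(21)) = -(17/59682)*sqrt(21), so the residue is -(17/119364)*sqrt(21).
The factor χ**2 - 3*χ - 3 splits as (χ - a)(χ - a') with a = 3/2 + (1/2)*sqrt(21), a' = 3/2 - (1/2)*sqrt(21). At the order-3 pole a set g(χ) = (χ - a)^3*f(χ) = [7*χ**2/4 - 4*χ/3 + 39/29] / (χ - a')^3.
Order-3 pole: residue = g''(a)/2; g''(3/2 + (1/2)*sqrt(21)) = (17/59682)*sqrt(21), so the residue is (17/119364)*sqrt(21).
List the singular points by increasing real part (a conjugate pair: the negative imaginary part first).

Radius of convergence at 0: -3/2 + (1/2)*sqrt(21).
At 3/2 - (1/2)*sqrt(21): a pole of order 3; residue -(17/119364)*sqrt(21).
At 3/2 + (1/2)*sqrt(21): a pole of order 3; residue (17/119364)*sqrt(21).


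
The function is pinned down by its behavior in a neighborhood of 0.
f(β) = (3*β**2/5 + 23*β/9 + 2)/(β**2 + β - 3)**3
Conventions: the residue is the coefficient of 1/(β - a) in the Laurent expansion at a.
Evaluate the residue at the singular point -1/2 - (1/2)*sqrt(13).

The residue is -(4/6591)*sqrt(13).

The factor β**2 + β - 3 splits as (β - a)(β - a') with a = -1/2 - (1/2)*sqrt(13), a' = -1/2 + (1/2)*sqrt(13). At the order-3 pole a set g(β) = (β - a)^3*f(β) = [3*β**2/5 + 23*β/9 + 2] / (β - a')^3.
Order-3 pole: residue = g''(a)/2; g''(-1/2 - (1/2)*sqrt(13)) = -(8/6591)*sqrt(13), so the residue is -(4/6591)*sqrt(13).


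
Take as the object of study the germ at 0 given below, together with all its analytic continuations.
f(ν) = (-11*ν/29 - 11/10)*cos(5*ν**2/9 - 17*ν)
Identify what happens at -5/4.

The point is a regular point.

There is no denominator, hence no pole anywhere.
The factor cos(5*ν**2/9 - 17*ν) is entire.
So the germ continues analytically to -5/4.


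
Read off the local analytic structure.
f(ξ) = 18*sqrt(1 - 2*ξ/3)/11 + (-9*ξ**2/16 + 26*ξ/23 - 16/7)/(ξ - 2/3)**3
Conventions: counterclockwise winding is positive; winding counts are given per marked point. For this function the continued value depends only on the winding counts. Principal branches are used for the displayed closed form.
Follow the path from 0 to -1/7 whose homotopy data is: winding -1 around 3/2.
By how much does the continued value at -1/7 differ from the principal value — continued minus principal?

Continued minus principal equals -(12/77)*sqrt(483).

The rational part is single-valued and drops out of the difference; each branch term changes only by its own monodromy.
(18/11)*sqrt(1 - ξ/(3/2)): winding -1 is odd, the square root flips sign, contributing -2*(18/11)*sqrt(1 - (-1/7)/(3/2)) = -2*(18/11)*sqrt(23/21) = -(12/77)*sqrt(483).
Summing the contributions at ξ = -1/7 gives -(12/77)*sqrt(483).


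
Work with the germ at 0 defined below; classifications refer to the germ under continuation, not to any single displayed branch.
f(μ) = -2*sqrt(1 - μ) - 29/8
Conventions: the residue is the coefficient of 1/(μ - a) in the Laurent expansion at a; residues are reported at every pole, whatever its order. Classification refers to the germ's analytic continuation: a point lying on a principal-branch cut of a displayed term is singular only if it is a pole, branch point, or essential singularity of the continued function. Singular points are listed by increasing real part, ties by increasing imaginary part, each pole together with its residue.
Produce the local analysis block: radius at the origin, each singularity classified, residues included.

Radius of convergence at 0: 1.
At 1: an algebraic (square-root) branch point.

Branch term (-2)*sqrt(1 - μ/(1)): its argument vanishes at μ = 1, a square-root branch point, modulus 1.
The radius of convergence is the smallest modulus among the singular points: 1.


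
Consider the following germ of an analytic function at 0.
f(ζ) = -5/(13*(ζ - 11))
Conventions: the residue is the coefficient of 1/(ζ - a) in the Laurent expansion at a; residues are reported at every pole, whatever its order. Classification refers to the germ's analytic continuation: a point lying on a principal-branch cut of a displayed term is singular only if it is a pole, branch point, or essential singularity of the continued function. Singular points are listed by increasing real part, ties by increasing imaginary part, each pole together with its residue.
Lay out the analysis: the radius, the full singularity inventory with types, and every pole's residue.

Denominator factor (ζ - 11): pole of order 1 at 11, modulus 11.
The radius of convergence is the smallest modulus among the singular points: 11.
At the order-1 pole 11 set g(ζ) = (ζ - (11))*f(ζ) = -5/13.
Simple pole: residue = g(a) at a = 11, which is -5/13.

Radius of convergence at 0: 11.
At 11: a pole of order 1; residue -5/13.


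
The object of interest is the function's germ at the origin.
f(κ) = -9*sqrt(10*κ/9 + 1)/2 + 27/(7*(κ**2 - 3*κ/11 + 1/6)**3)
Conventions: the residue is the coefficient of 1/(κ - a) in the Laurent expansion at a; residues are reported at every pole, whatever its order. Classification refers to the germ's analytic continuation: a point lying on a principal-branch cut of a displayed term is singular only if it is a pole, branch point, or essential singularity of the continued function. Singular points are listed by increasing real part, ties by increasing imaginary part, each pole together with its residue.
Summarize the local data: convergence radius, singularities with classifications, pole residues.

Radius of convergence at 0: (1/6)*sqrt(6).
At -9/10: an algebraic (square-root) branch point.
At (3/22) - ((1/66)*sqrt(645))*i: a pole of order 3; residue ((234812358/69568625)*sqrt(645))*i.
At (3/22) + ((1/66)*sqrt(645))*i: a pole of order 3; residue -((234812358/69568625)*sqrt(645))*i.

Denominator factor (κ**2 - 3*κ/11 + 1/6)^3: discriminant -215/363, complex-conjugate roots (3/22) + ((1/66)*sqrt(645))*i and (3/22) - ((1/66)*sqrt(645))*i; poles of order 3, moduli (1/6)*sqrt(6) and (1/6)*sqrt(6).
Branch term (-9/2)*sqrt(1 - κ/(-9/10)): its argument vanishes at κ = -9/10, a square-root branch point, modulus 9/10.
The radius of convergence is the smallest modulus among the singular points: (1/6)*sqrt(6).
The branch term is analytic at (3/22) - ((1/66)*sqrt(645))*i and contributes nothing to the residue; only the rational part matters.
The factor κ**2 - 3*κ/11 + 1/6 splits as (κ - a)(κ - a') with a = (3/22) - ((1/66)*sqrt(645))*i, a' = (3/22) + ((1/66)*sqrt(645))*i. At the order-3 pole a set g(κ) = (κ - a)^3*(rational part) = [27/7] / (κ - a')^3.
Order-3 pole: residue = g''(a)/2; g''((3/22) - ((1/66)*sqrt(645))*i) = ((469624716/69568625)*sqrt(645))*i, so the residue is ((234812358/69568625)*sqrt(645))*i.
The branch term is analytic at (3/22) + ((1/66)*sqrt(645))*i and contributes nothing to the residue; only the rational part matters.
The factor κ**2 - 3*κ/11 + 1/6 splits as (κ - a)(κ - a') with a = (3/22) + ((1/66)*sqrt(645))*i, a' = (3/22) - ((1/66)*sqrt(645))*i. At the order-3 pole a set g(κ) = (κ - a)^3*(rational part) = [27/7] / (κ - a')^3.
Order-3 pole: residue = g''(a)/2; g''((3/22) + ((1/66)*sqrt(645))*i) = -((469624716/69568625)*sqrt(645))*i, so the residue is -((234812358/69568625)*sqrt(645))*i.
List the singular points by increasing real part (a conjugate pair: the negative imaginary part first).


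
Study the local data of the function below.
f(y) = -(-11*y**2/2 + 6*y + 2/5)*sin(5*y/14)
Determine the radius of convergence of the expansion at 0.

The factor -sin(5*y/14) is entire and contributes no finite singular point.
The polynomial part has no poles.
No finite singular points: the Taylor series at 0 converges everywhere.

The radius of convergence is infinite.


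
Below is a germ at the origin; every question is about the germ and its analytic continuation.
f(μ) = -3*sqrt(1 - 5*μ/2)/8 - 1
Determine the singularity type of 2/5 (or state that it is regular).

The point is an algebraic (square-root) branch point.

The term (-3/8)*sqrt(1 - μ/(2/5)) has argument 1 - 2/5/(2/5) = 0 at 2/5: a square-root (algebraic, two-sheeted) branch point; the remaining terms are analytic or single-valued there.


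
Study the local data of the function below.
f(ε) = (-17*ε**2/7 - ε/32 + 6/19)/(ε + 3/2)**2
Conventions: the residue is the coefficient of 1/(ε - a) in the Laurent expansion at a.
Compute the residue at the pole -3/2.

The residue is 1625/224.

At the order-2 pole -3/2 set g(ε) = (ε - (-3/2))^2*f(ε) = -17*ε**2/7 - ε/32 + 6/19.
Order-2 pole: residue = g'(a); g'(-3/2) = 1625/224, so the residue is 1625/224.


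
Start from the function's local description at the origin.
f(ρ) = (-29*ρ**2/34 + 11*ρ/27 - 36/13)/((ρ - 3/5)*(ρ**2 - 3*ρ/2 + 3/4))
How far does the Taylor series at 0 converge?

The radius of convergence is 3/5.

Denominator factor (ρ**2 - 3*ρ/2 + 3/4): discriminant -3/4, complex-conjugate roots (3/4) + ((1/4)*sqrt(3))*i and (3/4) - ((1/4)*sqrt(3))*i; poles of order 1, moduli (1/2)*sqrt(3) and (1/2)*sqrt(3).
Denominator factor (ρ - 3/5): pole of order 1 at 3/5, modulus 3/5.
The radius of convergence is the smallest modulus among the singular points: 3/5.
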